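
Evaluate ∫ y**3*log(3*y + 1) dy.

Use integration by parts with u = log(3*y + 1), dv = y**3 dy.
Then du = 3/(3*y + 1) dy and v = y**4/4.

y**4*log(3*y + 1)/4 - y**4/16 + y**3/36 - y**2/72 + y/108 - log(3*y + 1)/324 + C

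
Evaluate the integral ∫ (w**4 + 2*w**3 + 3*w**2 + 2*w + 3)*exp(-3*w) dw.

Use integration by parts with u = w**4 + 2*w**3 + 3*w**2 + 2*w + 3, dv = exp(-3*w) dw, so v = -exp(-3*w)/3.
Apply parts 4 times (tabular method): alternate signs, differentiate u down to 0, integrate dv up.

(-27*w**4 - 90*w**3 - 171*w**2 - 168*w - 137)*exp(-3*w)/81 + C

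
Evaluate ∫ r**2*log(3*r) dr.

Use integration by parts with u = log(3*r), dv = r**2 dr.
Then du = 1/r dr and v = r**3/3.

r**3*(log(r) + log(3))/3 - r**3/9 + C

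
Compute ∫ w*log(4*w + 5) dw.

w**2*log(4*w + 5)/2 - w**2/4 + 5*w/8 - 25*log(4*w + 5)/32 + C

Use integration by parts with u = log(4*w + 5), dv = w dw.
Then du = 4/(4*w + 5) dw and v = w**2/2.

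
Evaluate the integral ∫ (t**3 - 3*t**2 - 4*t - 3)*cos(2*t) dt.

t**3*sin(2*t)/2 - 3*t**2*sin(2*t)/2 + 3*t**2*cos(2*t)/4 - 11*t*sin(2*t)/4 - 3*t*cos(2*t)/2 - 3*sin(2*t)/4 - 11*cos(2*t)/8 + C

Use integration by parts with u = t**3 - 3*t**2 - 4*t - 3, dv = cos(2*t) dt, so v = sin(2*t)/2.
Apply parts 3 times (tabular method): alternate signs, differentiate u down to 0, integrate dv up.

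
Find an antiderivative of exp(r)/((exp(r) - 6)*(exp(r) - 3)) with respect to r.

log(exp(r) - 6)/3 - log(exp(r) - 3)/3 + C

Let u = e^r, du = e^r dr.
The integral becomes ∫ du/((u-3)(u-6)); decompose into partial fractions.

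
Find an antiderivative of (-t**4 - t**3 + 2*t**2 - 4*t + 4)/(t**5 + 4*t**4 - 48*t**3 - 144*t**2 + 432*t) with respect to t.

Factor the denominator: t*(t - 6)*(t - 2)*(t + 6)**2.
Partial-fraction decomposition: -721/(1152*(t + 6)) + 245/(144*(t + 6)**2) + 5/(128*(t - 2)) - 365/(864*(t - 6)) + 1/(108*t).
Integrate each term; A/(t−a) gives A·log|t−a|; A/(t−a)² gives −A/(t−a).

log(t)/108 - 365*log(t - 6)/864 + 5*log(t - 2)/128 - 721*log(t + 6)/1152 - 245/(144*t + 864) + C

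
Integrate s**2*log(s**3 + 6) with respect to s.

Let u = s**3 + 6, so du = (3*s**2) ds.
The integral becomes (1/3)·∫ log(u) du; integrate by parts with u′=log(u), dv′=du.

s**3*log(s**3 + 6)/3 - s**3/3 + 2*log(s**3 + 6) + C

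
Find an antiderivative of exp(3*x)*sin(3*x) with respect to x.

exp(3*x)*sin(3*x)/6 - exp(3*x)*cos(3*x)/6 + C

Let I denote the integral. Integrate by parts with u = sin(3*x), dv = exp(3*x) dx, so v = exp(3*x)/3: I = exp(3*x)*sin(3*x)/3 − ∫ exp(3*x)*cos(3*x) dx.
Apply parts again with u = cos(3*x), dv = exp(3*x) dx: ∫ exp(3*x)*cos(3*x) dx = exp(3*x)*cos(3*x)/3 + I. Substituting back brings back I: I = exp(3*x)*sin(3*x)/3 - exp(3*x)*cos(3*x)/3 − I.
Solving for I: (1 + 1)·I equals the remaining terms, so I = (1/2)·(exp(3*x)*sin(3*x)/3 - exp(3*x)*cos(3*x)/3).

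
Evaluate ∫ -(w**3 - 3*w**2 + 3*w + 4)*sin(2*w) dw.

Use integration by parts with u = w**3 - 3*w**2 + 3*w + 4, dv = -sin(2*w) dw, so v = cos(2*w)/2.
Apply parts 3 times (tabular method): alternate signs, differentiate u down to 0, integrate dv up.

w**3*cos(2*w)/2 - 3*w**2*sin(2*w)/4 - 3*w**2*cos(2*w)/2 + 3*w*sin(2*w)/2 + 3*w*cos(2*w)/4 - 3*sin(2*w)/8 + 11*cos(2*w)/4 + C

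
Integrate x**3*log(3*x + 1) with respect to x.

x**4*log(3*x + 1)/4 - x**4/16 + x**3/36 - x**2/72 + x/108 - log(3*x + 1)/324 + C

Use integration by parts with u = log(3*x + 1), dv = x**3 dx.
Then du = 3/(3*x + 1) dx and v = x**4/4.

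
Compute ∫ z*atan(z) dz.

z**2*atan(z)/2 - z/2 + atan(z)/2 + C

Use integration by parts with u = arctan(z), dv = z dz.
Then du = 1/(z**2 + 1) dz.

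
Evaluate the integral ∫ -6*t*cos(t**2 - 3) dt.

Let u = t**2 - 3, so du = (2*t) dt.
Rewriting, the integral becomes -3·∫ cos(u) du = -3·sin(u).
Substituting back, u = t**2 - 3.

-3*sin(t**2 - 3) + C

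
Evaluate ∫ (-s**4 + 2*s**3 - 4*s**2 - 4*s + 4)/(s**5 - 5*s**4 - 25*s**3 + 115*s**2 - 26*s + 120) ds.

Factor the denominator: (s - 6)*(s - 4)*(s + 5)*(s**2 + 1).
Partial-fraction decomposition: -(33*s - 61)/(962*(s**2 + 1)) - 317/(858*(s + 5)) + 2/(3*(s - 4)) - 514/(407*(s - 6)).
Integrate each term; A/(s−a) gives A·log|s−a|; the (Bs+D)/(s²+p²) term gives a log and an atan.

-514*log(s - 6)/407 + 2*log(s - 4)/3 - 317*log(s + 5)/858 - 33*log(s**2 + 1)/1924 + 61*atan(s)/962 + C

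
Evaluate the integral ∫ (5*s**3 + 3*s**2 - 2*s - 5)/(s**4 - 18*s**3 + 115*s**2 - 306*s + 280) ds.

Factor the denominator: (s - 7)*(s - 5)*(s - 4)*(s - 2).
Partial-fraction decomposition: -43/(30*(s - 2)) + 355/(6*(s - 4)) - 685/(6*(s - 5)) + 1843/(30*(s - 7)).
Integrate each term: A/(s−a) contributes A·log|s−a|.

1843*log(s - 7)/30 - 685*log(s - 5)/6 + 355*log(s - 4)/6 - 43*log(s - 2)/30 + C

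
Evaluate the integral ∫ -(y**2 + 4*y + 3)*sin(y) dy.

y**2*cos(y) - 2*y*sin(y) + 4*y*cos(y) - 4*sin(y) + cos(y) + C

Use integration by parts with u = y**2 + 4*y + 3, dv = -sin(y) dy, so v = cos(y).
Apply parts 2 times (tabular method): alternate signs, differentiate u down to 0, integrate dv up.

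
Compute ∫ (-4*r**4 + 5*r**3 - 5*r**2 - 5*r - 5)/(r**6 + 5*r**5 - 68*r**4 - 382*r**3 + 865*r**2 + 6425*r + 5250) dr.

-4087*log(r - 7)/14976 + 203*log(r - 5)/1320 - 7*log(r + 1)/1920 - 12751*log(r + 5)/1440 + 6419*log(r + 6)/715 - 323/(48*r + 240) + C

Factor the denominator: (r - 7)*(r - 5)*(r + 1)*(r + 5)**2*(r + 6).
Partial-fraction decomposition: 6419/(715*(r + 6)) - 12751/(1440*(r + 5)) + 323/(48*(r + 5)**2) - 7/(1920*(r + 1)) + 203/(1320*(r - 5)) - 4087/(14976*(r - 7)).
Integrate each term; A/(r−a) gives A·log|r−a|; A/(r−a)² gives −A/(r−a).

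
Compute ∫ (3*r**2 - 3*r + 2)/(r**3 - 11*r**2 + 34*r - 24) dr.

46*log(r - 6)/5 - 19*log(r - 4)/3 + 2*log(r - 1)/15 + C

Factor the denominator: (r - 6)*(r - 4)*(r - 1).
Partial-fraction decomposition: 2/(15*(r - 1)) - 19/(3*(r - 4)) + 46/(5*(r - 6)).
Integrate each term: A/(r−a) contributes A·log|r−a|.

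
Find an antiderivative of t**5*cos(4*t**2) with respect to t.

t**4*sin(4*t**2)/8 + t**2*cos(4*t**2)/16 - sin(4*t**2)/64 + C

Let u = t², du = 2t dt; rewrite as (1/2)∫ u^2·cos(4u) du.
Now integrate by parts 2 times.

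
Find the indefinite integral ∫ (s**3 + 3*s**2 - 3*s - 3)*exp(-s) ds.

Use integration by parts with u = s**3 + 3*s**2 - 3*s - 3, dv = exp(-s) ds, so v = -exp(-s).
Apply parts 3 times (tabular method): alternate signs, differentiate u down to 0, integrate dv up.

(-s**3 - 6*s**2 - 9*s - 6)*exp(-s) + C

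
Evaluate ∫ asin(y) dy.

Use integration by parts with u = arcsin(y), dv = dy.
Then du = 1/sqrt(-y**2 + 1) dy.

y*asin(y) + sqrt(-y**2 + 1) + C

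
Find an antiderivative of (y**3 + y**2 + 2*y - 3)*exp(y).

(y**3 - 2*y**2 + 6*y - 9)*exp(y) + C

Use integration by parts with u = y**3 + y**2 + 2*y - 3, dv = exp(y) dy, so v = exp(y).
Apply parts 3 times (tabular method): alternate signs, differentiate u down to 0, integrate dv up.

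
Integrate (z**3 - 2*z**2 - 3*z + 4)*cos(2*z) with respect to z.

z**3*sin(2*z)/2 - z**2*sin(2*z) + 3*z**2*cos(2*z)/4 - 9*z*sin(2*z)/4 - z*cos(2*z) + 5*sin(2*z)/2 - 9*cos(2*z)/8 + C

Use integration by parts with u = z**3 - 2*z**2 - 3*z + 4, dv = cos(2*z) dz, so v = sin(2*z)/2.
Apply parts 3 times (tabular method): alternate signs, differentiate u down to 0, integrate dv up.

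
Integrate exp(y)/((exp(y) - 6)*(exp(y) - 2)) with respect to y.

Let u = e^y, du = e^y dy.
The integral becomes ∫ du/((u-6)(u-2)); decompose into partial fractions.

log(exp(y) - 6)/4 - log(exp(y) - 2)/4 + C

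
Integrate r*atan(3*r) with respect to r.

Use integration by parts with u = arctan(3*r), dv = r dr.
Then du = 3/(9*r**2 + 1) dr.

r**2*atan(3*r)/2 - r/6 + atan(3*r)/18 + C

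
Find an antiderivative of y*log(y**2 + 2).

Let u = y**2 + 2, so du = (2*y) dy.
The integral becomes (1/2)·∫ log(u) du; integrate by parts with u′=log(u), dv′=du.

y**2*log(y**2 + 2)/2 - y**2/2 + log(y**2 + 2) + C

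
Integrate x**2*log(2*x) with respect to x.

Use integration by parts with u = log(2*x), dv = x**2 dx.
Then du = 1/x dx and v = x**3/3.

x**3*(log(x) + log(2))/3 - x**3/9 + C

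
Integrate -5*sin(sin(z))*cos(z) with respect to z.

Let u = sin(z), so du = (cos(z)) dz.
Rewriting, the integral becomes -5·∫ sin(u) du = -5·-cos(u).
Substituting back, u = sin(z).

5*cos(sin(z)) + C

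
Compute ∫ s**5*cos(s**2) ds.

s**4*sin(s**2)/2 + s**2*cos(s**2) - sin(s**2) + C

Let u = s², du = 2s ds; rewrite as (1/2)∫ u^2·cos(1u) du.
Now integrate by parts 2 times.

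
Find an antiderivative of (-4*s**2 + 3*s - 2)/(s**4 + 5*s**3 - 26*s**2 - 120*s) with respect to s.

Factor the denominator: s*(s - 5)*(s + 4)*(s + 6).
Partial-fraction decomposition: 41/(33*(s + 6)) - 13/(12*(s + 4)) - 29/(165*(s - 5)) + 1/(60*s).
Integrate each term: A/(s−a) contributes A·log|s−a|.

log(s)/60 - 29*log(s - 5)/165 - 13*log(s + 4)/12 + 41*log(s + 6)/33 + C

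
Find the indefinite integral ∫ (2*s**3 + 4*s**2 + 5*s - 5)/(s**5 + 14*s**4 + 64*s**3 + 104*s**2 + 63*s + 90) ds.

-19*log(s + 3)/30 + 45*log(s + 5)/13 - 323*log(s + 6)/111 + 393*log(s**2 + 1)/9620 - 249*atan(s)/4810 + C

Factor the denominator: (s + 3)*(s + 5)*(s + 6)*(s**2 + 1).
Partial-fraction decomposition: 3*(131*s - 83)/(4810*(s**2 + 1)) - 323/(111*(s + 6)) + 45/(13*(s + 5)) - 19/(30*(s + 3)).
Integrate each term; A/(s−a) gives A·log|s−a|; the (Bs+D)/(s²+p²) term gives a log and an atan.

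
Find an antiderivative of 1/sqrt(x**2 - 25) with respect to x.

Substitute x = 5·sec(θ), so dx = 5·sec(θ)*tan(θ) dθ and the radical becomes sqrt(x**2 - 25) = 5·tan(θ) by the Pythagorean identity.
Integrate the resulting trig expression in θ, then back-substitute sec(θ) = x/5, tan(θ) = sqrt(x**2 - 25)/5 (absorbing any constant into C).

log(x + sqrt(x**2 - 25)) + C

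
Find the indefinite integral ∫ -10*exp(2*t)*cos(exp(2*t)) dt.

Let u = exp(2*t), so du = (2*exp(2*t)) dt.
Rewriting, the integral becomes -5·∫ cos(u) du = -5·sin(u).
Substituting back, u = exp(2*t).

-5*sin(exp(2*t)) + C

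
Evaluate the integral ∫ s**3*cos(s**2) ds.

s**2*sin(s**2)/2 + cos(s**2)/2 + C

Let u = s², du = 2s ds; rewrite as (1/2)∫ u^1·cos(1u) du.
Now integrate by parts 1 time.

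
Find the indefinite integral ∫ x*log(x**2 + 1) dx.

x**2*log(x**2 + 1)/2 - x**2/2 + log(x**2 + 1)/2 + C

Let u = x**2 + 1, so du = (2*x) dx.
The integral becomes (1/2)·∫ log(u) du; integrate by parts with u′=log(u), dv′=du.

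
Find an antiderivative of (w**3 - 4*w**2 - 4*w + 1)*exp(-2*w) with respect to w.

Use integration by parts with u = w**3 - 4*w**2 - 4*w + 1, dv = exp(-2*w) dw, so v = -exp(-2*w)/2.
Apply parts 3 times (tabular method): alternate signs, differentiate u down to 0, integrate dv up.

(-4*w**3 + 10*w**2 + 26*w + 9)*exp(-2*w)/8 + C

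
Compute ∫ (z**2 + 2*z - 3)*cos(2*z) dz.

Use integration by parts with u = z**2 + 2*z - 3, dv = cos(2*z) dz, so v = sin(2*z)/2.
Apply parts 2 times (tabular method): alternate signs, differentiate u down to 0, integrate dv up.

z**2*sin(2*z)/2 + z*sin(2*z) + z*cos(2*z)/2 - 7*sin(2*z)/4 + cos(2*z)/2 + C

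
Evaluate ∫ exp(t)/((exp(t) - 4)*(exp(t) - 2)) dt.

Let u = e^t, du = e^t dt.
The integral becomes ∫ du/((u-2)(u-4)); decompose into partial fractions.

log(exp(t) - 4)/2 - log(exp(t) - 2)/2 + C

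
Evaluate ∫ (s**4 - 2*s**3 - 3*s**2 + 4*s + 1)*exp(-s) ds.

Use integration by parts with u = s**4 - 2*s**3 - 3*s**2 + 4*s + 1, dv = exp(-s) ds, so v = -exp(-s).
Apply parts 4 times (tabular method): alternate signs, differentiate u down to 0, integrate dv up.

(-s**4 - 2*s**3 - 3*s**2 - 10*s - 11)*exp(-s) + C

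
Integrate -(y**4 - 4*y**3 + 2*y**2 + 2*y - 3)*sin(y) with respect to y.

Use integration by parts with u = y**4 - 4*y**3 + 2*y**2 + 2*y - 3, dv = -sin(y) dy, so v = cos(y).
Apply parts 4 times (tabular method): alternate signs, differentiate u down to 0, integrate dv up.

y**4*cos(y) - 4*y**3*sin(y) - 4*y**3*cos(y) + 12*y**2*sin(y) - 10*y**2*cos(y) + 20*y*sin(y) + 26*y*cos(y) - 26*sin(y) + 17*cos(y) + C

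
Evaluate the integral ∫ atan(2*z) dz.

Use integration by parts with u = arctan(2*z), dv = dz.
Then du = 2/(4*z**2 + 1) dz.

z*atan(2*z) - log(4*z**2 + 1)/4 + C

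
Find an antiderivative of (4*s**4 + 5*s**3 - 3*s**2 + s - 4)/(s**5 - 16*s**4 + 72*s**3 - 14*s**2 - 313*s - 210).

11175*log(s - 7)/128 - 6158*log(s - 6)/49 + 339*log(s - 5)/8 - 39*log(s + 1)/6272 - 3/(112*s + 112) + C

Factor the denominator: (s - 7)*(s - 6)*(s - 5)*(s + 1)**2.
Partial-fraction decomposition: -39/(6272*(s + 1)) + 3/(112*(s + 1)**2) + 339/(8*(s - 5)) - 6158/(49*(s - 6)) + 11175/(128*(s - 7)).
Integrate each term; A/(s−a) gives A·log|s−a|; A/(s−a)² gives −A/(s−a).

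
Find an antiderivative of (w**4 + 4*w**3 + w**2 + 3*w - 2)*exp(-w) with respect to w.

(-w**4 - 8*w**3 - 25*w**2 - 53*w - 51)*exp(-w) + C

Use integration by parts with u = w**4 + 4*w**3 + w**2 + 3*w - 2, dv = exp(-w) dw, so v = -exp(-w).
Apply parts 4 times (tabular method): alternate signs, differentiate u down to 0, integrate dv up.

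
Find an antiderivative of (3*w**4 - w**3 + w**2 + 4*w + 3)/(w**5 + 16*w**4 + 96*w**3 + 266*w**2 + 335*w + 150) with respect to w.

log(w + 1)/8 - 55*log(w + 2)/9 + 135*log(w + 3)/4 - 1783*log(w + 5)/72 + 251/(3*w + 15) + C

Factor the denominator: (w + 1)*(w + 2)*(w + 3)*(w + 5)**2.
Partial-fraction decomposition: -1783/(72*(w + 5)) - 251/(3*(w + 5)**2) + 135/(4*(w + 3)) - 55/(9*(w + 2)) + 1/(8*(w + 1)).
Integrate each term; A/(w−a) gives A·log|w−a|; A/(w−a)² gives −A/(w−a).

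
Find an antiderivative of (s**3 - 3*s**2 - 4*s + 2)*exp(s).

Use integration by parts with u = s**3 - 3*s**2 - 4*s + 2, dv = exp(s) ds, so v = exp(s).
Apply parts 3 times (tabular method): alternate signs, differentiate u down to 0, integrate dv up.

(s**3 - 6*s**2 + 8*s - 6)*exp(s) + C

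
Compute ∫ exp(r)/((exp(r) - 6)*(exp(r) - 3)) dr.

Let u = e^r, du = e^r dr.
The integral becomes ∫ du/((u-3)(u-6)); decompose into partial fractions.

log(exp(r) - 6)/3 - log(exp(r) - 3)/3 + C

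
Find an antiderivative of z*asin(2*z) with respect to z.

Use integration by parts with u = arcsin(2*z), dv = z dz.
Then du = 2/sqrt(-4*z**2 + 1) dz.

z**2*asin(2*z)/2 + z*sqrt(-4*z**2 + 1)/8 - asin(2*z)/16 + C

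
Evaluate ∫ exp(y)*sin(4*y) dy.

exp(y)*sin(4*y)/17 - 4*exp(y)*cos(4*y)/17 + C

Let I denote the integral. Integrate by parts with u = sin(4*y), dv = exp(y) dy, so v = exp(y): I = exp(y)*sin(4*y) − 4·∫ exp(y)*cos(4*y) dy.
Apply parts again with u = cos(4*y), dv = exp(y) dy: ∫ exp(y)*cos(4*y) dy = exp(y)*cos(4*y) + 4·I. Substituting back brings back I: I = exp(y)*sin(4*y) - 4*exp(y)*cos(4*y) − 16·I.
Solving for I: (1 + 16)·I equals the remaining terms, so I = (1/17)·(exp(y)*sin(4*y) - 4*exp(y)*cos(4*y)).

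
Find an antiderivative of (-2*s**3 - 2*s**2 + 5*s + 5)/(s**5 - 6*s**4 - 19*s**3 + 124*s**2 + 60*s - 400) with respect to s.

Factor the denominator: (s - 5)**2*(s - 2)*(s + 2)*(s + 4).
Partial-fraction decomposition: 1/(12*(s + 4)) - 3/(392*(s + 2)) - 1/(24*(s - 2)) - 5/(147*(s - 5)) - 10/(7*(s - 5)**2).
Integrate each term; A/(s−a) gives A·log|s−a|; A/(s−a)² gives −A/(s−a).

-5*log(s - 5)/147 - log(s - 2)/24 - 3*log(s + 2)/392 + log(s + 4)/12 + 10/(7*s - 35) + C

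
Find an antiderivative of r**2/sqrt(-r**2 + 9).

Substitute r = 3·sin(θ), so dr = 3·cos(θ) dθ and the radical becomes sqrt(-r**2 + 9) = 3·cos(θ) by the Pythagorean identity.
Integrate the resulting trig expression in θ, then back-substitute θ = asin(r/3), sin(θ) = r/3, cos(θ) = sqrt(-r**2 + 9)/3 (absorbing any constant into C).

-r*sqrt(-r**2 + 9)/2 + 9*asin(r/3)/2 + C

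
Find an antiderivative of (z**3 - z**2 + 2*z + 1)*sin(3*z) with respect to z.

Use integration by parts with u = z**3 - z**2 + 2*z + 1, dv = sin(3*z) dz, so v = -cos(3*z)/3.
Apply parts 3 times (tabular method): alternate signs, differentiate u down to 0, integrate dv up.

-z**3*cos(3*z)/3 + z**2*sin(3*z)/3 + z**2*cos(3*z)/3 - 2*z*sin(3*z)/9 - 4*z*cos(3*z)/9 + 4*sin(3*z)/27 - 11*cos(3*z)/27 + C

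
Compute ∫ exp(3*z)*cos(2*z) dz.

Let I denote the integral. Integrate by parts with u = cos(2*z), dv = exp(3*z) dz, so v = exp(3*z)/3: I = exp(3*z)*cos(2*z)/3 + (2/3)·∫ exp(3*z)*sin(2*z) dz.
Apply parts again with u = sin(2*z), dv = exp(3*z) dz: ∫ exp(3*z)*sin(2*z) dz = exp(3*z)*sin(2*z)/3 − (2/3)·I. Substituting back brings back I: I = 2*exp(3*z)*sin(2*z)/9 + exp(3*z)*cos(2*z)/3 − (4/9)·I.
Solving for I: (1 + 4/9)·I equals the remaining terms, so I = (9/13)·(2*exp(3*z)*sin(2*z)/9 + exp(3*z)*cos(2*z)/3).

2*exp(3*z)*sin(2*z)/13 + 3*exp(3*z)*cos(2*z)/13 + C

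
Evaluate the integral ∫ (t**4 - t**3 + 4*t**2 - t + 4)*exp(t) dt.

(t**4 - 5*t**3 + 19*t**2 - 39*t + 43)*exp(t) + C

Use integration by parts with u = t**4 - t**3 + 4*t**2 - t + 4, dv = exp(t) dt, so v = exp(t).
Apply parts 4 times (tabular method): alternate signs, differentiate u down to 0, integrate dv up.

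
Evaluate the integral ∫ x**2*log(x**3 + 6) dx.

Let u = x**3 + 6, so du = (3*x**2) dx.
The integral becomes (1/3)·∫ log(u) du; integrate by parts with u′=log(u), dv′=du.

x**3*log(x**3 + 6)/3 - x**3/3 + 2*log(x**3 + 6) + C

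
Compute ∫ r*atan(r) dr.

r**2*atan(r)/2 - r/2 + atan(r)/2 + C

Use integration by parts with u = arctan(r), dv = r dr.
Then du = 1/(r**2 + 1) dr.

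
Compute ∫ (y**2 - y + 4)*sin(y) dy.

-y**2*cos(y) + 2*y*sin(y) + y*cos(y) - sin(y) - 2*cos(y) + C

Use integration by parts with u = y**2 - y + 4, dv = sin(y) dy, so v = -cos(y).
Apply parts 2 times (tabular method): alternate signs, differentiate u down to 0, integrate dv up.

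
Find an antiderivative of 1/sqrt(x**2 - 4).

log(x + sqrt(x**2 - 4)) + C

Substitute x = 2·sec(θ), so dx = 2·sec(θ)*tan(θ) dθ and the radical becomes sqrt(x**2 - 4) = 2·tan(θ) by the Pythagorean identity.
Integrate the resulting trig expression in θ, then back-substitute sec(θ) = x/2, tan(θ) = sqrt(x**2 - 4)/2 (absorbing any constant into C).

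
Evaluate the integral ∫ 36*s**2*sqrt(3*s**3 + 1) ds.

8*(3*s**3 + 1)**(3/2)/3 + C

Let u = 3*s**3 + 1, so du = (9*s**2) ds.
Rewriting, the integral becomes 4·∫ √u du = 4·(2/3)u^(3/2).
Substituting back, u = 3*s**3 + 1.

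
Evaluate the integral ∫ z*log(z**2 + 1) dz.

z**2*log(z**2 + 1)/2 - z**2/2 + log(z**2 + 1)/2 + C

Let u = z**2 + 1, so du = (2*z) dz.
The integral becomes (1/2)·∫ log(u) du; integrate by parts with u′=log(u), dv′=du.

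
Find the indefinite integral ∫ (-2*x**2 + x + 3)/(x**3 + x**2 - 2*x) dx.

Factor the denominator: x*(x - 1)*(x + 2).
Partial-fraction decomposition: -7/(6*(x + 2)) + 2/(3*(x - 1)) - 3/(2*x).
Integrate each term: A/(x−a) contributes A·log|x−a|.

-3*log(x)/2 + 2*log(x - 1)/3 - 7*log(x + 2)/6 + C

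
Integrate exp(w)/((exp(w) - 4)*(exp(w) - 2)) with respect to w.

Let u = e^w, du = e^w dw.
The integral becomes ∫ du/((u-4)(u-2)); decompose into partial fractions.

log(exp(w) - 4)/2 - log(exp(w) - 2)/2 + C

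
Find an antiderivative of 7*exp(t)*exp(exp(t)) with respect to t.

7*exp(exp(t)) + C

Let u = exp(t), so du = (exp(t)) dt.
Rewriting, the integral becomes 7·∫ e^u du = 7·e^u.
Substituting back, u = exp(t).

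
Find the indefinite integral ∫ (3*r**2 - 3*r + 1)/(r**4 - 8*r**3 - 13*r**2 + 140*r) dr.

Factor the denominator: r*(r - 7)*(r - 5)*(r + 4).
Partial-fraction decomposition: -61/(396*(r + 4)) - 61/(90*(r - 5)) + 127/(154*(r - 7)) + 1/(140*r).
Integrate each term: A/(r−a) contributes A·log|r−a|.

log(r)/140 + 127*log(r - 7)/154 - 61*log(r - 5)/90 - 61*log(r + 4)/396 + C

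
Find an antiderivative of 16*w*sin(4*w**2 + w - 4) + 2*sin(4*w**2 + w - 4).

Let u = 4*w**2 + w - 4, so du = (8*w + 1) dw.
Rewriting, the integral becomes 2·∫ sin(u) du = 2·-cos(u).
Substituting back, u = 4*w**2 + w - 4.

-2*cos(4*w**2 + w - 4) + C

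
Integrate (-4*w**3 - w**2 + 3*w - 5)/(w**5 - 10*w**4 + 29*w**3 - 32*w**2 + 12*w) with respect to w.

Factor the denominator: w*(w - 6)*(w - 2)*(w - 1)**2.
Partial-fraction decomposition: -62/(25*(w - 1)) - 7/(5*(w - 1)**2) + 35/(8*(w - 2)) - 887/(600*(w - 6)) - 5/(12*w).
Integrate each term; A/(w−a) gives A·log|w−a|; A/(w−a)² gives −A/(w−a).

-5*log(w)/12 - 887*log(w - 6)/600 + 35*log(w - 2)/8 - 62*log(w - 1)/25 + 7/(5*w - 5) + C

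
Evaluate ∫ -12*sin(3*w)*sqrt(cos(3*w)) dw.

8*cos(3*w)**(3/2)/3 + C

Let u = cos(3*w), so du = (-3*sin(3*w)) dw.
Rewriting, the integral becomes 4·∫ √u du = 4·(2/3)u^(3/2).
Substituting back, u = cos(3*w).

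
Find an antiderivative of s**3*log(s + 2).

s**4*log(s + 2)/4 - s**4/16 + s**3/6 - s**2/2 + 2*s - 4*log(s + 2) + C

Use integration by parts with u = log(s + 2), dv = s**3 ds.
Then du = 1/(s + 2) ds and v = s**4/4.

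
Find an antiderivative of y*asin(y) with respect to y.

Use integration by parts with u = arcsin(y), dv = y dy.
Then du = 1/sqrt(-y**2 + 1) dy.

y**2*asin(y)/2 + y*sqrt(-y**2 + 1)/4 - asin(y)/4 + C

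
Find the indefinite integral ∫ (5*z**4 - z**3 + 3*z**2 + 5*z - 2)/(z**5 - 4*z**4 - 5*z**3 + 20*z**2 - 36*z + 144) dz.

641*log(z - 4)/70 - 209*log(z - 3)/39 + 17*log(z + 3)/21 + 51*log(z**2 + 4)/260 + 57*atan(z/2)/130 + C

Factor the denominator: (z - 4)*(z - 3)*(z + 3)*(z**2 + 4).
Partial-fraction decomposition: 3*(17*z + 38)/(130*(z**2 + 4)) + 17/(21*(z + 3)) - 209/(39*(z - 3)) + 641/(70*(z - 4)).
Integrate each term; A/(z−a) gives A·log|z−a|; the (Bz+D)/(z²+p²) term gives a log and an atan.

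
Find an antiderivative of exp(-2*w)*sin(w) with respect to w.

Let I denote the integral. Integrate by parts with u = sin(w), dv = exp(-2*w) dw, so v = -exp(-2*w)/2: I = -exp(-2*w)*sin(w)/2 + (1/2)·∫ exp(-2*w)*cos(w) dw.
Apply parts again with u = cos(w), dv = exp(-2*w) dw: ∫ exp(-2*w)*cos(w) dw = -exp(-2*w)*cos(w)/2 − (1/2)·I. Substituting back brings back I: I = -exp(-2*w)*sin(w)/2 - exp(-2*w)*cos(w)/4 − (1/4)·I.
Solving for I: (1 + 1/4)·I equals the remaining terms, so I = (4/5)·(-exp(-2*w)*sin(w)/2 - exp(-2*w)*cos(w)/4).

-2*exp(-2*w)*sin(w)/5 - exp(-2*w)*cos(w)/5 + C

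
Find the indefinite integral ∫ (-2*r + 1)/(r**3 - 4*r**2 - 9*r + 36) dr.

Factor the denominator: (r - 4)*(r - 3)*(r + 3).
Partial-fraction decomposition: 1/(6*(r + 3)) + 5/(6*(r - 3)) - 1/(r - 4).
Integrate each term: A/(r−a) contributes A·log|r−a|.

-log(r - 4) + 5*log(r - 3)/6 + log(r + 3)/6 + C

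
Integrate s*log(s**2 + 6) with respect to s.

Let u = s**2 + 6, so du = (2*s) ds.
The integral becomes (1/2)·∫ log(u) du; integrate by parts with u′=log(u), dv′=du.

s**2*log(s**2 + 6)/2 - s**2/2 + 3*log(s**2 + 6) + C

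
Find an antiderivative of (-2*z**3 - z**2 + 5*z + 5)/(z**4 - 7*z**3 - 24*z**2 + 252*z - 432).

Factor the denominator: (z - 6)*(z - 4)*(z - 3)*(z + 6).
Partial-fraction decomposition: -371/(1080*(z + 6)) - 43/(27*(z - 3)) + 119/(20*(z - 4)) - 433/(72*(z - 6)).
Integrate each term: A/(z−a) contributes A·log|z−a|.

-433*log(z - 6)/72 + 119*log(z - 4)/20 - 43*log(z - 3)/27 - 371*log(z + 6)/1080 + C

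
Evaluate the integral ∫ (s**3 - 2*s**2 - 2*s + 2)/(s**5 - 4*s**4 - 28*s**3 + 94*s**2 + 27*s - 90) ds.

134*log(s - 6)/1155 - 5*log(s - 3)/192 - log(s - 1)/120 - log(s + 1)/224 - 163*log(s + 5)/2112 + C

Factor the denominator: (s - 6)*(s - 3)*(s - 1)*(s + 1)*(s + 5).
Partial-fraction decomposition: -163/(2112*(s + 5)) - 1/(224*(s + 1)) - 1/(120*(s - 1)) - 5/(192*(s - 3)) + 134/(1155*(s - 6)).
Integrate each term: A/(s−a) contributes A·log|s−a|.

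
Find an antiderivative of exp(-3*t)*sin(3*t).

-exp(-3*t)*sin(3*t)/6 - exp(-3*t)*cos(3*t)/6 + C

Let I denote the integral. Integrate by parts with u = sin(3*t), dv = exp(-3*t) dt, so v = -exp(-3*t)/3: I = -exp(-3*t)*sin(3*t)/3 + ∫ exp(-3*t)*cos(3*t) dt.
Apply parts again with u = cos(3*t), dv = exp(-3*t) dt: ∫ exp(-3*t)*cos(3*t) dt = -exp(-3*t)*cos(3*t)/3 − I. Substituting back brings back I: I = -exp(-3*t)*sin(3*t)/3 - exp(-3*t)*cos(3*t)/3 − I.
Solving for I: (1 + 1)·I equals the remaining terms, so I = (1/2)·(-exp(-3*t)*sin(3*t)/3 - exp(-3*t)*cos(3*t)/3).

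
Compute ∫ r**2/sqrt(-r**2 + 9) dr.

-r*sqrt(-r**2 + 9)/2 + 9*asin(r/3)/2 + C

Substitute r = 3·sin(θ), so dr = 3·cos(θ) dθ and the radical becomes sqrt(-r**2 + 9) = 3·cos(θ) by the Pythagorean identity.
Integrate the resulting trig expression in θ, then back-substitute θ = asin(r/3), sin(θ) = r/3, cos(θ) = sqrt(-r**2 + 9)/3 (absorbing any constant into C).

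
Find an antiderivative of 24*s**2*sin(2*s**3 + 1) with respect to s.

-4*cos(2*s**3 + 1) + C

Let u = 2*s**3 + 1, so du = (6*s**2) ds.
Rewriting, the integral becomes 4·∫ sin(u) du = 4·-cos(u).
Substituting back, u = 2*s**3 + 1.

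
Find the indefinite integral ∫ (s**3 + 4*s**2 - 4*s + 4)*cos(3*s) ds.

Use integration by parts with u = s**3 + 4*s**2 - 4*s + 4, dv = cos(3*s) ds, so v = sin(3*s)/3.
Apply parts 3 times (tabular method): alternate signs, differentiate u down to 0, integrate dv up.

s**3*sin(3*s)/3 + 4*s**2*sin(3*s)/3 + s**2*cos(3*s)/3 - 14*s*sin(3*s)/9 + 8*s*cos(3*s)/9 + 28*sin(3*s)/27 - 14*cos(3*s)/27 + C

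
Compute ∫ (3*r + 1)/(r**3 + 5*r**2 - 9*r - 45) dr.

5*log(r - 3)/24 + 2*log(r + 3)/3 - 7*log(r + 5)/8 + C

Factor the denominator: (r - 3)*(r + 3)*(r + 5).
Partial-fraction decomposition: -7/(8*(r + 5)) + 2/(3*(r + 3)) + 5/(24*(r - 3)).
Integrate each term: A/(r−a) contributes A·log|r−a|.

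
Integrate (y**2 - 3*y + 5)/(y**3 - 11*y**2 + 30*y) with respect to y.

Factor the denominator: y*(y - 6)*(y - 5).
Partial-fraction decomposition: -3/(y - 5) + 23/(6*(y - 6)) + 1/(6*y).
Integrate each term: A/(y−a) contributes A·log|y−a|.

log(y)/6 + 23*log(y - 6)/6 - 3*log(y - 5) + C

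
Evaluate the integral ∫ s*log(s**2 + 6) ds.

Let u = s**2 + 6, so du = (2*s) ds.
The integral becomes (1/2)·∫ log(u) du; integrate by parts with u′=log(u), dv′=du.

s**2*log(s**2 + 6)/2 - s**2/2 + 3*log(s**2 + 6) + C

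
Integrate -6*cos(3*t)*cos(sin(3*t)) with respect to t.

Let u = sin(3*t), so du = (3*cos(3*t)) dt.
Rewriting, the integral becomes -2·∫ cos(u) du = -2·sin(u).
Substituting back, u = sin(3*t).

-2*sin(sin(3*t)) + C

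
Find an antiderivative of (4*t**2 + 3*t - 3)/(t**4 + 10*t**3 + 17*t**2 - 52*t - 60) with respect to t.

19*log(t - 2)/168 + log(t + 1)/30 + 41*log(t + 5)/14 - 123*log(t + 6)/40 + C

Factor the denominator: (t - 2)*(t + 1)*(t + 5)*(t + 6).
Partial-fraction decomposition: -123/(40*(t + 6)) + 41/(14*(t + 5)) + 1/(30*(t + 1)) + 19/(168*(t - 2)).
Integrate each term: A/(t−a) contributes A·log|t−a|.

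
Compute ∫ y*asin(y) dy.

Use integration by parts with u = arcsin(y), dv = y dy.
Then du = 1/sqrt(-y**2 + 1) dy.

y**2*asin(y)/2 + y*sqrt(-y**2 + 1)/4 - asin(y)/4 + C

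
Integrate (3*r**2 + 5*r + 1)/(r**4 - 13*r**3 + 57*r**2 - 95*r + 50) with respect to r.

-287*log(r - 5)/144 + 23*log(r - 2)/9 - 9*log(r - 1)/16 - 101/(12*r - 60) + C

Factor the denominator: (r - 5)**2*(r - 2)*(r - 1).
Partial-fraction decomposition: -9/(16*(r - 1)) + 23/(9*(r - 2)) - 287/(144*(r - 5)) + 101/(12*(r - 5)**2).
Integrate each term; A/(r−a) gives A·log|r−a|; A/(r−a)² gives −A/(r−a).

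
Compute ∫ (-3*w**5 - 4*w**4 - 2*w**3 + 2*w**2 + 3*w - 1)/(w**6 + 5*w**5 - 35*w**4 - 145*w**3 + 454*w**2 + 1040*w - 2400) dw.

-4181*log(w - 4)/1296 + 1081*log(w - 3)/448 - 163*log(w - 2)/588 - 2195*log(w + 4)/336 + 1174337*log(w + 5)/254016 - 7159/(504*w + 2520) + C

Factor the denominator: (w - 4)*(w - 3)*(w - 2)*(w + 4)*(w + 5)**2.
Partial-fraction decomposition: 1174337/(254016*(w + 5)) + 7159/(504*(w + 5)**2) - 2195/(336*(w + 4)) - 163/(588*(w - 2)) + 1081/(448*(w - 3)) - 4181/(1296*(w - 4)).
Integrate each term; A/(w−a) gives A·log|w−a|; A/(w−a)² gives −A/(w−a).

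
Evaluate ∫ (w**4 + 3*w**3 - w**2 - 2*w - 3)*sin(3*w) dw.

-w**4*cos(3*w)/3 + 4*w**3*sin(3*w)/9 - w**3*cos(3*w) + w**2*sin(3*w) + 7*w**2*cos(3*w)/9 - 14*w*sin(3*w)/27 + 4*w*cos(3*w)/3 - 4*sin(3*w)/9 + 67*cos(3*w)/81 + C

Use integration by parts with u = w**4 + 3*w**3 - w**2 - 2*w - 3, dv = sin(3*w) dw, so v = -cos(3*w)/3.
Apply parts 4 times (tabular method): alternate signs, differentiate u down to 0, integrate dv up.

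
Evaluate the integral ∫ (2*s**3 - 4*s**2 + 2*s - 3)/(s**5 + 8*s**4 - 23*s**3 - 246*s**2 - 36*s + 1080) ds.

Factor the denominator: (s - 5)*(s - 2)*(s + 3)*(s + 6)**2.
Partial-fraction decomposition: 1719/(7744*(s + 6)) + 197/(88*(s + 6)**2) - 11/(40*(s + 3)) - 1/(960*(s - 2)) + 157/(2904*(s - 5)).
Integrate each term; A/(s−a) gives A·log|s−a|; A/(s−a)² gives −A/(s−a).

157*log(s - 5)/2904 - log(s - 2)/960 - 11*log(s + 3)/40 + 1719*log(s + 6)/7744 - 197/(88*s + 528) + C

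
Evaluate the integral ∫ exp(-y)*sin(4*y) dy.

Let I denote the integral. Integrate by parts with u = sin(4*y), dv = exp(-y) dy, so v = -exp(-y): I = -exp(-y)*sin(4*y) + 4·∫ exp(-y)*cos(4*y) dy.
Apply parts again with u = cos(4*y), dv = exp(-y) dy: ∫ exp(-y)*cos(4*y) dy = -exp(-y)*cos(4*y) − 4·I. Substituting back brings back I: I = -exp(-y)*sin(4*y) - 4*exp(-y)*cos(4*y) − 16·I.
Solving for I: (1 + 16)·I equals the remaining terms, so I = (1/17)·(-exp(-y)*sin(4*y) - 4*exp(-y)*cos(4*y)).

-exp(-y)*sin(4*y)/17 - 4*exp(-y)*cos(4*y)/17 + C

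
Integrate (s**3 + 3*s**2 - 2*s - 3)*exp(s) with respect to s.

(s**3 - 2*s - 1)*exp(s) + C

Use integration by parts with u = s**3 + 3*s**2 - 2*s - 3, dv = exp(s) ds, so v = exp(s).
Apply parts 3 times (tabular method): alternate signs, differentiate u down to 0, integrate dv up.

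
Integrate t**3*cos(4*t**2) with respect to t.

t**2*sin(4*t**2)/8 + cos(4*t**2)/32 + C

Let u = t², du = 2t dt; rewrite as (1/2)∫ u^1·cos(4u) du.
Now integrate by parts 1 time.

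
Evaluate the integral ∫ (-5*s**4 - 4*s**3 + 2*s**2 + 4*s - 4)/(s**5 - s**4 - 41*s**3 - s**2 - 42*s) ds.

Factor the denominator: s*(s - 7)*(s + 6)*(s**2 + 1).
Partial-fraction decomposition: -(93*s + 71)/(370*(s**2 + 1)) - 2786/(1443*(s + 6)) - 2651/(910*(s - 7)) + 2/(21*s).
Integrate each term; A/(s−a) gives A·log|s−a|; the (Bs+D)/(s²+p²) term gives a log and an atan.

2*log(s)/21 - 2651*log(s - 7)/910 - 2786*log(s + 6)/1443 - 93*log(s**2 + 1)/740 - 71*atan(s)/370 + C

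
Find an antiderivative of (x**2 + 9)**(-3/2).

Substitute x = 3·tan(θ), so dx = 3·sec(θ)^2 dθ and the radical becomes sqrt(x**2 + 9) = 3·sec(θ) by the Pythagorean identity.
Integrate the resulting trig expression in θ, then back-substitute tan(θ) = x/3, sec(θ) = sqrt(x**2 + 9)/3 (absorbing any constant into C).

x/(9*sqrt(x**2 + 9)) + C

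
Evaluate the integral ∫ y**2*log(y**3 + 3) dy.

Let u = y**3 + 3, so du = (3*y**2) dy.
The integral becomes (1/3)·∫ log(u) du; integrate by parts with u′=log(u), dv′=du.

y**3*log(y**3 + 3)/3 - y**3/3 + log(y**3 + 3) + C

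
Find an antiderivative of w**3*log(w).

w**4*log(w)/4 - w**4/16 + C

Use integration by parts with u = log(w), dv = w**3 dw.
Then du = 1/w dw and v = w**4/4.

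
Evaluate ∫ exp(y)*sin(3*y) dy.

Let I denote the integral. Integrate by parts with u = sin(3*y), dv = exp(y) dy, so v = exp(y): I = exp(y)*sin(3*y) − 3·∫ exp(y)*cos(3*y) dy.
Apply parts again with u = cos(3*y), dv = exp(y) dy: ∫ exp(y)*cos(3*y) dy = exp(y)*cos(3*y) + 3·I. Substituting back brings back I: I = exp(y)*sin(3*y) - 3*exp(y)*cos(3*y) − 9·I.
Solving for I: (1 + 9)·I equals the remaining terms, so I = (1/10)·(exp(y)*sin(3*y) - 3*exp(y)*cos(3*y)).

exp(y)*sin(3*y)/10 - 3*exp(y)*cos(3*y)/10 + C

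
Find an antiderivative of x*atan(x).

x**2*atan(x)/2 - x/2 + atan(x)/2 + C

Use integration by parts with u = arctan(x), dv = x dx.
Then du = 1/(x**2 + 1) dx.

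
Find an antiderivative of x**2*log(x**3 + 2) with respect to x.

x**3*log(x**3 + 2)/3 - x**3/3 + 2*log(x**3 + 2)/3 + C

Let u = x**3 + 2, so du = (3*x**2) dx.
The integral becomes (1/3)·∫ log(u) du; integrate by parts with u′=log(u), dv′=du.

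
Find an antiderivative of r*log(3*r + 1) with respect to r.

Use integration by parts with u = log(3*r + 1), dv = r dr.
Then du = 3/(3*r + 1) dr and v = r**2/2.

r**2*log(3*r + 1)/2 - r**2/4 + r/6 - log(3*r + 1)/18 + C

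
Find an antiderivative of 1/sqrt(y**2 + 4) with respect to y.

log(y + sqrt(y**2 + 4)) + C

Substitute y = 2·tan(θ), so dy = 2·sec(θ)^2 dθ and the radical becomes sqrt(y**2 + 4) = 2·sec(θ) by the Pythagorean identity.
Integrate the resulting trig expression in θ, then back-substitute tan(θ) = y/2, sec(θ) = sqrt(y**2 + 4)/2 (absorbing any constant into C).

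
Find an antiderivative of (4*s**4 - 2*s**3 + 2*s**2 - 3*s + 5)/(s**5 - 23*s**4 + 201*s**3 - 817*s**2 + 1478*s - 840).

Factor the denominator: (s - 7)*(s - 6)*(s - 5)*(s - 4)*(s - 1).
Partial-fraction decomposition: 1/(60*(s - 1)) - 307/(6*(s - 4)) + 1145/(4*(s - 5)) - 4811/(10*(s - 6)) + 250/(s - 7).
Integrate each term: A/(s−a) contributes A·log|s−a|.

250*log(s - 7) - 4811*log(s - 6)/10 + 1145*log(s - 5)/4 - 307*log(s - 4)/6 + log(s - 1)/60 + C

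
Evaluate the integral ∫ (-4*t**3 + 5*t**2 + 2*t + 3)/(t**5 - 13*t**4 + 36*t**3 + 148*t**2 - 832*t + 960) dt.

Factor the denominator: (t - 6)*(t - 5)*(t - 4)*(t - 2)*(t + 4).
Partial-fraction decomposition: 331/(4320*(t + 4)) + 5/(144*(t - 2)) - 165/(32*(t - 4)) + 362/(27*(t - 5)) - 669/(80*(t - 6)).
Integrate each term: A/(t−a) contributes A·log|t−a|.

-669*log(t - 6)/80 + 362*log(t - 5)/27 - 165*log(t - 4)/32 + 5*log(t - 2)/144 + 331*log(t + 4)/4320 + C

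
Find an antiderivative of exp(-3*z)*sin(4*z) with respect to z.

-3*exp(-3*z)*sin(4*z)/25 - 4*exp(-3*z)*cos(4*z)/25 + C

Let I denote the integral. Integrate by parts with u = sin(4*z), dv = exp(-3*z) dz, so v = -exp(-3*z)/3: I = -exp(-3*z)*sin(4*z)/3 + (4/3)·∫ exp(-3*z)*cos(4*z) dz.
Apply parts again with u = cos(4*z), dv = exp(-3*z) dz: ∫ exp(-3*z)*cos(4*z) dz = -exp(-3*z)*cos(4*z)/3 − (4/3)·I. Substituting back brings back I: I = -exp(-3*z)*sin(4*z)/3 - 4*exp(-3*z)*cos(4*z)/9 − (16/9)·I.
Solving for I: (1 + 16/9)·I equals the remaining terms, so I = (9/25)·(-exp(-3*z)*sin(4*z)/3 - 4*exp(-3*z)*cos(4*z)/9).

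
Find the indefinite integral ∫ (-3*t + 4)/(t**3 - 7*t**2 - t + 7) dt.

-17*log(t - 7)/48 - log(t - 1)/12 + 7*log(t + 1)/16 + C

Factor the denominator: (t - 7)*(t - 1)*(t + 1).
Partial-fraction decomposition: 7/(16*(t + 1)) - 1/(12*(t - 1)) - 17/(48*(t - 7)).
Integrate each term: A/(t−a) contributes A·log|t−a|.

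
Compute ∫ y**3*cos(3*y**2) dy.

Let u = y², du = 2y dy; rewrite as (1/2)∫ u^1·cos(3u) du.
Now integrate by parts 1 time.

y**2*sin(3*y**2)/6 + cos(3*y**2)/18 + C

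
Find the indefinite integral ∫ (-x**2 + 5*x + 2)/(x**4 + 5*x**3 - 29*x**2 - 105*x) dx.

Factor the denominator: x*(x - 5)*(x + 3)*(x + 7).
Partial-fraction decomposition: 41/(168*(x + 7)) - 11/(48*(x + 3)) + 1/(240*(x - 5)) - 2/(105*x).
Integrate each term: A/(x−a) contributes A·log|x−a|.

-2*log(x)/105 + log(x - 5)/240 - 11*log(x + 3)/48 + 41*log(x + 7)/168 + C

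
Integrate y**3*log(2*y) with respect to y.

Use integration by parts with u = log(2*y), dv = y**3 dy.
Then du = 1/y dy and v = y**4/4.

y**4*(log(y) + log(2))/4 - y**4/16 + C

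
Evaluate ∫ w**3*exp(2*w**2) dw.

Let u = w², du = 2w dw; rewrite as (1/2)∫ u^1·exp(2u) du.
Now integrate by parts 1 time.

(2*w**2 - 1)*exp(2*w**2)/8 + C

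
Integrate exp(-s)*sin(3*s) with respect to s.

Let I denote the integral. Integrate by parts with u = sin(3*s), dv = exp(-s) ds, so v = -exp(-s): I = -exp(-s)*sin(3*s) + 3·∫ exp(-s)*cos(3*s) ds.
Apply parts again with u = cos(3*s), dv = exp(-s) ds: ∫ exp(-s)*cos(3*s) ds = -exp(-s)*cos(3*s) − 3·I. Substituting back brings back I: I = -exp(-s)*sin(3*s) - 3*exp(-s)*cos(3*s) − 9·I.
Solving for I: (1 + 9)·I equals the remaining terms, so I = (1/10)·(-exp(-s)*sin(3*s) - 3*exp(-s)*cos(3*s)).

-exp(-s)*sin(3*s)/10 - 3*exp(-s)*cos(3*s)/10 + C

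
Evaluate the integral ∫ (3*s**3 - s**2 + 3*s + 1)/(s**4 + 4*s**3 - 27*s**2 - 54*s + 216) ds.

Factor the denominator: (s - 3)**2*(s + 4)*(s + 6).
Partial-fraction decomposition: 701/(162*(s + 6)) - 219/(98*(s + 4)) + 3602/(3969*(s - 3)) + 82/(63*(s - 3)**2).
Integrate each term; A/(s−a) gives A·log|s−a|; A/(s−a)² gives −A/(s−a).

3602*log(s - 3)/3969 - 219*log(s + 4)/98 + 701*log(s + 6)/162 - 82/(63*s - 189) + C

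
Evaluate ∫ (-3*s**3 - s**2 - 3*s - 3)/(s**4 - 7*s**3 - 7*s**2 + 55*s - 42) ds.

-551*log(s - 7)/150 + 37*log(s - 2)/25 - 5*log(s - 1)/12 - 39*log(s + 3)/100 + C

Factor the denominator: (s - 7)*(s - 2)*(s - 1)*(s + 3).
Partial-fraction decomposition: -39/(100*(s + 3)) - 5/(12*(s - 1)) + 37/(25*(s - 2)) - 551/(150*(s - 7)).
Integrate each term: A/(s−a) contributes A·log|s−a|.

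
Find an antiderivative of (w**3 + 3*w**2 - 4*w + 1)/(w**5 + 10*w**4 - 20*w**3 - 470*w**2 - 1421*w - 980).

463*log(w - 7)/14784 - 7*log(w + 1)/576 + log(w + 4)/99 + 29*log(w + 5)/96 - 167*log(w + 7)/504 + C

Factor the denominator: (w - 7)*(w + 1)*(w + 4)*(w + 5)*(w + 7).
Partial-fraction decomposition: -167/(504*(w + 7)) + 29/(96*(w + 5)) + 1/(99*(w + 4)) - 7/(576*(w + 1)) + 463/(14784*(w - 7)).
Integrate each term: A/(w−a) contributes A·log|w−a|.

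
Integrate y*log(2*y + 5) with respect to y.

Use integration by parts with u = log(2*y + 5), dv = y dy.
Then du = 2/(2*y + 5) dy and v = y**2/2.

y**2*log(2*y + 5)/2 - y**2/4 + 5*y/4 - 25*log(2*y + 5)/8 + C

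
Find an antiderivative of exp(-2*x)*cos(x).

exp(-2*x)*sin(x)/5 - 2*exp(-2*x)*cos(x)/5 + C

Let I denote the integral. Integrate by parts with u = cos(x), dv = exp(-2*x) dx, so v = -exp(-2*x)/2: I = -exp(-2*x)*cos(x)/2 − (1/2)·∫ exp(-2*x)*sin(x) dx.
Apply parts again with u = sin(x), dv = exp(-2*x) dx: ∫ exp(-2*x)*sin(x) dx = -exp(-2*x)*sin(x)/2 + (1/2)·I. Substituting back brings back I: I = exp(-2*x)*sin(x)/4 - exp(-2*x)*cos(x)/2 − (1/4)·I.
Solving for I: (1 + 1/4)·I equals the remaining terms, so I = (4/5)·(exp(-2*x)*sin(x)/4 - exp(-2*x)*cos(x)/2).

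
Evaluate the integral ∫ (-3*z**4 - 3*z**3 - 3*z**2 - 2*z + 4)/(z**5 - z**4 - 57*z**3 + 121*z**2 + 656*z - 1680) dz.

Factor the denominator: (z - 5)*(z - 4)*(z - 3)*(z + 4)*(z + 7).
Partial-fraction decomposition: -191/(120*(z + 7)) + 17/(42*(z + 4)) - 353/(140*(z - 3)) + 23/(2*(z - 4)) - 259/(24*(z - 5)).
Integrate each term: A/(z−a) contributes A·log|z−a|.

-259*log(z - 5)/24 + 23*log(z - 4)/2 - 353*log(z - 3)/140 + 17*log(z + 4)/42 - 191*log(z + 7)/120 + C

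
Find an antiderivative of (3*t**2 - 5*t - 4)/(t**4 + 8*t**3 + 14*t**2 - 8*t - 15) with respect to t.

-log(t - 1)/8 - log(t + 1)/4 + 19*log(t + 3)/8 - 2*log(t + 5) + C

Factor the denominator: (t - 1)*(t + 1)*(t + 3)*(t + 5).
Partial-fraction decomposition: -2/(t + 5) + 19/(8*(t + 3)) - 1/(4*(t + 1)) - 1/(8*(t - 1)).
Integrate each term: A/(t−a) contributes A·log|t−a|.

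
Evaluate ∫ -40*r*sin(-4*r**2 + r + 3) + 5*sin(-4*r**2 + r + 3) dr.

Let u = 4*r**2 - r - 3, so du = (8*r - 1) dr.
Rewriting, the integral becomes 5·∫ sin(u) du = 5·-cos(u).
Substituting back, u = 4*r**2 - r - 3.

-5*cos(-4*r**2 + r + 3) + C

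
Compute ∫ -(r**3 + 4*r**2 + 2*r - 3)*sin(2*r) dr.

Use integration by parts with u = r**3 + 4*r**2 + 2*r - 3, dv = -sin(2*r) dr, so v = cos(2*r)/2.
Apply parts 3 times (tabular method): alternate signs, differentiate u down to 0, integrate dv up.

r**3*cos(2*r)/2 - 3*r**2*sin(2*r)/4 + 2*r**2*cos(2*r) - 2*r*sin(2*r) + r*cos(2*r)/4 - sin(2*r)/8 - 5*cos(2*r)/2 + C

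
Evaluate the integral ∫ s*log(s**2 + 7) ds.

s**2*log(s**2 + 7)/2 - s**2/2 + 7*log(s**2 + 7)/2 + C

Let u = s**2 + 7, so du = (2*s) ds.
The integral becomes (1/2)·∫ log(u) du; integrate by parts with u′=log(u), dv′=du.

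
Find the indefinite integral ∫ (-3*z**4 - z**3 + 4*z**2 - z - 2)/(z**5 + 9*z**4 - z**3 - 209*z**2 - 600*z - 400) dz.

-1907*log(z - 5)/4860 - log(z + 1)/216 + 9373*log(z + 4)/243 - 1647*log(z + 5)/40 + 638/(27*z + 108) + C

Factor the denominator: (z - 5)*(z + 1)*(z + 4)**2*(z + 5).
Partial-fraction decomposition: -1647/(40*(z + 5)) + 9373/(243*(z + 4)) - 638/(27*(z + 4)**2) - 1/(216*(z + 1)) - 1907/(4860*(z - 5)).
Integrate each term; A/(z−a) gives A·log|z−a|; A/(z−a)² gives −A/(z−a).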